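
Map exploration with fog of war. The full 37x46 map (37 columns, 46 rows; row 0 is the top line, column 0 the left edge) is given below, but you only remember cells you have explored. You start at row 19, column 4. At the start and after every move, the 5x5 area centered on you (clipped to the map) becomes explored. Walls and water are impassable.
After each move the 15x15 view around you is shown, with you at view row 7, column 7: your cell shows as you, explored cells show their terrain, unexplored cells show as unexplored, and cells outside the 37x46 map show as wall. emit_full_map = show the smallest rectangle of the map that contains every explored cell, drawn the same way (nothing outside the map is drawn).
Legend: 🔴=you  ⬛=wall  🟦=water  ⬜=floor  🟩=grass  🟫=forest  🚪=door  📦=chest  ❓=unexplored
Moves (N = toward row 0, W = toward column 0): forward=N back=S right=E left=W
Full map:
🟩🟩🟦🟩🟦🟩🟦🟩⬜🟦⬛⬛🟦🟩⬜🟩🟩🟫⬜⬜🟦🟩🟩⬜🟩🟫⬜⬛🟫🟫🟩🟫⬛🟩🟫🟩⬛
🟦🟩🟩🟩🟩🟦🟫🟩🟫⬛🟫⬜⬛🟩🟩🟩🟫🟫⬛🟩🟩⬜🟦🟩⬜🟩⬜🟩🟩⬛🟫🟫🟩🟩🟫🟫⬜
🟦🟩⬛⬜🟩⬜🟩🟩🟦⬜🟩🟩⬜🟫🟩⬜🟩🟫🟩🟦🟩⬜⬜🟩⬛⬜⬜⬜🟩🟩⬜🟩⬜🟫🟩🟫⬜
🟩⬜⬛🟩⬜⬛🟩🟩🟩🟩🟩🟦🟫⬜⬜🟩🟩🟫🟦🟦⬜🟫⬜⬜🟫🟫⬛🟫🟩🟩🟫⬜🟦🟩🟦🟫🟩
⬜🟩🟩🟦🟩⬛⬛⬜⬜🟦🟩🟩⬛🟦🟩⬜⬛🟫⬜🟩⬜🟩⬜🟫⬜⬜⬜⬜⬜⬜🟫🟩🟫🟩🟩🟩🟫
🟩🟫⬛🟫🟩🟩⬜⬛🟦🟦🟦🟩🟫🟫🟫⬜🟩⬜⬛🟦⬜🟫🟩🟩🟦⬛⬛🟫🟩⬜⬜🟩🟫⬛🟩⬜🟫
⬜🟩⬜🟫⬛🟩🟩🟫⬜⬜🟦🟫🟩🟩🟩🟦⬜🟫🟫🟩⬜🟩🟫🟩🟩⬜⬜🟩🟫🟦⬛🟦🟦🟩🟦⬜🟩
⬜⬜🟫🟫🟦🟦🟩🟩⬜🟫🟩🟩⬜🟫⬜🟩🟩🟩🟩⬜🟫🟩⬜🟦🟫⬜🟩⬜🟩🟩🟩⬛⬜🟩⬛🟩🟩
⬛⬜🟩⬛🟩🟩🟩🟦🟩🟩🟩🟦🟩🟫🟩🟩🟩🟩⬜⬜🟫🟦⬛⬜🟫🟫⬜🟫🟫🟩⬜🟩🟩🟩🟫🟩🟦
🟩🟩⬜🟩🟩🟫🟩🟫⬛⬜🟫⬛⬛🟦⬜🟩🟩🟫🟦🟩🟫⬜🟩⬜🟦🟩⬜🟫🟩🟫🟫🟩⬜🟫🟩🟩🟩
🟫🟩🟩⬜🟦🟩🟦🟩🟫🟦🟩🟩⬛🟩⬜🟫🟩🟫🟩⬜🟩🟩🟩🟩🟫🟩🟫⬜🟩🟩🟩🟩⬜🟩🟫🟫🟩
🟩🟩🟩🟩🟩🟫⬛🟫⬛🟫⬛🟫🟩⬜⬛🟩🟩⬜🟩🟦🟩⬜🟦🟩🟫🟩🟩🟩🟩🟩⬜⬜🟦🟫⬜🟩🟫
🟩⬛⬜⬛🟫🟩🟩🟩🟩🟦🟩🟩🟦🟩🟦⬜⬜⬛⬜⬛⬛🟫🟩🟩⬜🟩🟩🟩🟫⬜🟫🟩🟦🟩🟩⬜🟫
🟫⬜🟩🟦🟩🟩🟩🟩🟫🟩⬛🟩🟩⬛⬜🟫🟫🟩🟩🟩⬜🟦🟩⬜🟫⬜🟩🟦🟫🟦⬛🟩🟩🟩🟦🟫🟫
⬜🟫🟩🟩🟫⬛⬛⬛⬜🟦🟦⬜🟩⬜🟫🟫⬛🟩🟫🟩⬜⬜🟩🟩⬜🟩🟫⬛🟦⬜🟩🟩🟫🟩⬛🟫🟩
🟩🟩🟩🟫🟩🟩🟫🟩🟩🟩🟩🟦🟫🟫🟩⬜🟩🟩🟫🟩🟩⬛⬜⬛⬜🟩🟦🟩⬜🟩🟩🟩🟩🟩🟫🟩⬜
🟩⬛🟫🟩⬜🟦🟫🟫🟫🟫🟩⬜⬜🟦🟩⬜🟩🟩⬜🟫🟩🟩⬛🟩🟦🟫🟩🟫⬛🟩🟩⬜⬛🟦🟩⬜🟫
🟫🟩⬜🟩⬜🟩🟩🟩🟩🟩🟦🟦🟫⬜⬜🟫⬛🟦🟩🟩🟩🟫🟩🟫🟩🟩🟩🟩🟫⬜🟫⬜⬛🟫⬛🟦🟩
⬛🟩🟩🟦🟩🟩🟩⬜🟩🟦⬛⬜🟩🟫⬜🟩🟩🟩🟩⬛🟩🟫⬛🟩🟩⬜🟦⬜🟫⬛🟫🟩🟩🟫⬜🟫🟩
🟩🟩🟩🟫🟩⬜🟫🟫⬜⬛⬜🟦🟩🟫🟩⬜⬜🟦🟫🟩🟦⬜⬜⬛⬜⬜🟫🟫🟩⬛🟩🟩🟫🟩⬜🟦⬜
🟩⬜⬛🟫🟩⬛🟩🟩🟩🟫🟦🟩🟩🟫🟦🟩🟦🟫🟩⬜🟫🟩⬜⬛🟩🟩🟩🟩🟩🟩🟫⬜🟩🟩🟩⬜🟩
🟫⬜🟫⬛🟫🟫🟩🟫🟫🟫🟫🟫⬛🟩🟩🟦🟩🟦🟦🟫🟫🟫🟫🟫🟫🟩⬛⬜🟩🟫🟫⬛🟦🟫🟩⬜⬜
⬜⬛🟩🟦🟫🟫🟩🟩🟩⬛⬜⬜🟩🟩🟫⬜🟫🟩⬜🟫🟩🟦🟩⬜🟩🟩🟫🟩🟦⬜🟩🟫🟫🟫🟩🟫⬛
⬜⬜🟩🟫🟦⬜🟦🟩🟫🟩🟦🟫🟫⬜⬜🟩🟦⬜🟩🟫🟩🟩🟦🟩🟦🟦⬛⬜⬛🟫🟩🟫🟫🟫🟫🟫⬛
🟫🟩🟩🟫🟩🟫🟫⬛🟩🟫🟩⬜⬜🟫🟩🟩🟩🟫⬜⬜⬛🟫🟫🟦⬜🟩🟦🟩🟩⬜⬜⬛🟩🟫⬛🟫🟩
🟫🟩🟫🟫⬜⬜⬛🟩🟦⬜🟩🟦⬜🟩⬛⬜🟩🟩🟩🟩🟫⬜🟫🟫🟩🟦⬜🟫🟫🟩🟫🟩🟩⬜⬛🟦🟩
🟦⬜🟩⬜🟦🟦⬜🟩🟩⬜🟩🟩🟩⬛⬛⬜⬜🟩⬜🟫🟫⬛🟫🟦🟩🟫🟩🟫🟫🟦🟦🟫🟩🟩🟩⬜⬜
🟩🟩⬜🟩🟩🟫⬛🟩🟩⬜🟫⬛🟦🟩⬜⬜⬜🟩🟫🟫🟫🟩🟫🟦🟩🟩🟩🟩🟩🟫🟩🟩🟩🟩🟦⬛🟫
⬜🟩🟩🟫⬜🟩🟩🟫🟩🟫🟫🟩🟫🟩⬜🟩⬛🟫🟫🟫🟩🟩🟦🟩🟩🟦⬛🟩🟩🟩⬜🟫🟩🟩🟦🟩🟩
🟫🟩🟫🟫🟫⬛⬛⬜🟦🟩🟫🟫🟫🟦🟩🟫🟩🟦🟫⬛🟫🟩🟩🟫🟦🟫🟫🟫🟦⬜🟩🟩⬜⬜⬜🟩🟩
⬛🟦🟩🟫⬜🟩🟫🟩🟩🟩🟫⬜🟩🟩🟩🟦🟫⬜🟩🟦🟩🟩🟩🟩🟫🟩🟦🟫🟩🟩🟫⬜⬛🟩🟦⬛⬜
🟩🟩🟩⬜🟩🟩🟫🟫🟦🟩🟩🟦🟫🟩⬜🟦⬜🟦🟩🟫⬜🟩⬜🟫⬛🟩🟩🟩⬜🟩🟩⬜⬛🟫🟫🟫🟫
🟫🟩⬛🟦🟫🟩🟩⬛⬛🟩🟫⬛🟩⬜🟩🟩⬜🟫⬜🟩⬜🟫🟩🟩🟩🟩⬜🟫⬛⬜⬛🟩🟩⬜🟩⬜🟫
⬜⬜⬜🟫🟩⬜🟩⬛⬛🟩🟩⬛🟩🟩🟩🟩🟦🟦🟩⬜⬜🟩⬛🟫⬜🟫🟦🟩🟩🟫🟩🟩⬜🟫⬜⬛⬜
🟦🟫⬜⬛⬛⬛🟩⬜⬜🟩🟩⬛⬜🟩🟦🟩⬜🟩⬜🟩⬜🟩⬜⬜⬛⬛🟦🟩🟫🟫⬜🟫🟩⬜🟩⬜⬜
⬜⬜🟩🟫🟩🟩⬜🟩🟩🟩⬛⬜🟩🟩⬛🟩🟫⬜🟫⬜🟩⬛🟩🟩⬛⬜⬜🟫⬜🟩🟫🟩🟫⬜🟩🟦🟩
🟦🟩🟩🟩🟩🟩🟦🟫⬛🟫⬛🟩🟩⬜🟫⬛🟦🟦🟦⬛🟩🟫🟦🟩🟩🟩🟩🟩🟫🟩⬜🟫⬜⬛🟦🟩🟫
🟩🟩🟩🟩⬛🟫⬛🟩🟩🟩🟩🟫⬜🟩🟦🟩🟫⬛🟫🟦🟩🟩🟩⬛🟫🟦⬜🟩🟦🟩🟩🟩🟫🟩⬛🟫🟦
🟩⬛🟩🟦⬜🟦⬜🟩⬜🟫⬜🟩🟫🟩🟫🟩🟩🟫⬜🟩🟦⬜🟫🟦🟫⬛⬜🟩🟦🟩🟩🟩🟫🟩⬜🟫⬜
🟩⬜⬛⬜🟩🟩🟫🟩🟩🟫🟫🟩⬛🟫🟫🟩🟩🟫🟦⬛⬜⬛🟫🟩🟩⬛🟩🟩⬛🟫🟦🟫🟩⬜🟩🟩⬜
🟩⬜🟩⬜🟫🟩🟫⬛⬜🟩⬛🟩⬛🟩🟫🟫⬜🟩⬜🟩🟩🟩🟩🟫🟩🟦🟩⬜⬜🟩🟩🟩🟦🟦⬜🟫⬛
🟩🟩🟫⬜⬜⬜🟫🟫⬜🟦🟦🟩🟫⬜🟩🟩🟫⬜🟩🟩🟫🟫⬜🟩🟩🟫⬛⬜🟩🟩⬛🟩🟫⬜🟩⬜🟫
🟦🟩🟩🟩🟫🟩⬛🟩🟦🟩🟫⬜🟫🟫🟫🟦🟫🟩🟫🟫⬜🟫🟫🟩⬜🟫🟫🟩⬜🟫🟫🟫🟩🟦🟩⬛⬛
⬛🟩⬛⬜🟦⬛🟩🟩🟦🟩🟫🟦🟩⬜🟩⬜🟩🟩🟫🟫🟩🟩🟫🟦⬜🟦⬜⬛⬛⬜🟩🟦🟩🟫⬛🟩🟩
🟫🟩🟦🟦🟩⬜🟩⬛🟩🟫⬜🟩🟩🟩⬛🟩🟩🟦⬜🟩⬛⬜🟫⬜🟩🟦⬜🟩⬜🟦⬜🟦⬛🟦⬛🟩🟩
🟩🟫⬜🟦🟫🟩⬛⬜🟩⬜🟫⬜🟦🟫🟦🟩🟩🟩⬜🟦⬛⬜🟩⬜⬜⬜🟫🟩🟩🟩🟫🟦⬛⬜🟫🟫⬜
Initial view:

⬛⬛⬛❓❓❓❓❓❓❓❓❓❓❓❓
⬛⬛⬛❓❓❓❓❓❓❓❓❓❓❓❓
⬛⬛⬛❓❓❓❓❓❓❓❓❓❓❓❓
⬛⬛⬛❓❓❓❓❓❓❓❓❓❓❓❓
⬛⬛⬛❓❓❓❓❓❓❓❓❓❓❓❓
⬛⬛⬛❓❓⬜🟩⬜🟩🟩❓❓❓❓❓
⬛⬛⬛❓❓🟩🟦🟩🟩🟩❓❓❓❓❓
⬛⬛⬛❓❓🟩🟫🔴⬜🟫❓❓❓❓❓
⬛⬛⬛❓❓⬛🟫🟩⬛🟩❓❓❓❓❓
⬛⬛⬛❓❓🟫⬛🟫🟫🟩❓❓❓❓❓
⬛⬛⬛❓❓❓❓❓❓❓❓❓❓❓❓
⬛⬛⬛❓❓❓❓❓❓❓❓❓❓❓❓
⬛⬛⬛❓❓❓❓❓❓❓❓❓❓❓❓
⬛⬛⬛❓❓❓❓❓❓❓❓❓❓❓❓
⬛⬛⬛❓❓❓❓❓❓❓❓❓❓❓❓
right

⬛⬛❓❓❓❓❓❓❓❓❓❓❓❓❓
⬛⬛❓❓❓❓❓❓❓❓❓❓❓❓❓
⬛⬛❓❓❓❓❓❓❓❓❓❓❓❓❓
⬛⬛❓❓❓❓❓❓❓❓❓❓❓❓❓
⬛⬛❓❓❓❓❓❓❓❓❓❓❓❓❓
⬛⬛❓❓⬜🟩⬜🟩🟩🟩❓❓❓❓❓
⬛⬛❓❓🟩🟦🟩🟩🟩⬜❓❓❓❓❓
⬛⬛❓❓🟩🟫🟩🔴🟫🟫❓❓❓❓❓
⬛⬛❓❓⬛🟫🟩⬛🟩🟩❓❓❓❓❓
⬛⬛❓❓🟫⬛🟫🟫🟩🟫❓❓❓❓❓
⬛⬛❓❓❓❓❓❓❓❓❓❓❓❓❓
⬛⬛❓❓❓❓❓❓❓❓❓❓❓❓❓
⬛⬛❓❓❓❓❓❓❓❓❓❓❓❓❓
⬛⬛❓❓❓❓❓❓❓❓❓❓❓❓❓
⬛⬛❓❓❓❓❓❓❓❓❓❓❓❓❓

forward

⬛⬛❓❓❓❓❓❓❓❓❓❓❓❓❓
⬛⬛❓❓❓❓❓❓❓❓❓❓❓❓❓
⬛⬛❓❓❓❓❓❓❓❓❓❓❓❓❓
⬛⬛❓❓❓❓❓❓❓❓❓❓❓❓❓
⬛⬛❓❓❓❓❓❓❓❓❓❓❓❓❓
⬛⬛❓❓❓🟩⬜🟦🟫🟫❓❓❓❓❓
⬛⬛❓❓⬜🟩⬜🟩🟩🟩❓❓❓❓❓
⬛⬛❓❓🟩🟦🟩🔴🟩⬜❓❓❓❓❓
⬛⬛❓❓🟩🟫🟩⬜🟫🟫❓❓❓❓❓
⬛⬛❓❓⬛🟫🟩⬛🟩🟩❓❓❓❓❓
⬛⬛❓❓🟫⬛🟫🟫🟩🟫❓❓❓❓❓
⬛⬛❓❓❓❓❓❓❓❓❓❓❓❓❓
⬛⬛❓❓❓❓❓❓❓❓❓❓❓❓❓
⬛⬛❓❓❓❓❓❓❓❓❓❓❓❓❓
⬛⬛❓❓❓❓❓❓❓❓❓❓❓❓❓

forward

⬛⬛❓❓❓❓❓❓❓❓❓❓❓❓❓
⬛⬛❓❓❓❓❓❓❓❓❓❓❓❓❓
⬛⬛❓❓❓❓❓❓❓❓❓❓❓❓❓
⬛⬛❓❓❓❓❓❓❓❓❓❓❓❓❓
⬛⬛❓❓❓❓❓❓❓❓❓❓❓❓❓
⬛⬛❓❓❓🟫🟩🟩🟫🟩❓❓❓❓❓
⬛⬛❓❓❓🟩⬜🟦🟫🟫❓❓❓❓❓
⬛⬛❓❓⬜🟩⬜🔴🟩🟩❓❓❓❓❓
⬛⬛❓❓🟩🟦🟩🟩🟩⬜❓❓❓❓❓
⬛⬛❓❓🟩🟫🟩⬜🟫🟫❓❓❓❓❓
⬛⬛❓❓⬛🟫🟩⬛🟩🟩❓❓❓❓❓
⬛⬛❓❓🟫⬛🟫🟫🟩🟫❓❓❓❓❓
⬛⬛❓❓❓❓❓❓❓❓❓❓❓❓❓
⬛⬛❓❓❓❓❓❓❓❓❓❓❓❓❓
⬛⬛❓❓❓❓❓❓❓❓❓❓❓❓❓

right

⬛❓❓❓❓❓❓❓❓❓❓❓❓❓❓
⬛❓❓❓❓❓❓❓❓❓❓❓❓❓❓
⬛❓❓❓❓❓❓❓❓❓❓❓❓❓❓
⬛❓❓❓❓❓❓❓❓❓❓❓❓❓❓
⬛❓❓❓❓❓❓❓❓❓❓❓❓❓❓
⬛❓❓❓🟫🟩🟩🟫🟩🟩❓❓❓❓❓
⬛❓❓❓🟩⬜🟦🟫🟫🟫❓❓❓❓❓
⬛❓❓⬜🟩⬜🟩🔴🟩🟩❓❓❓❓❓
⬛❓❓🟩🟦🟩🟩🟩⬜🟩❓❓❓❓❓
⬛❓❓🟩🟫🟩⬜🟫🟫⬜❓❓❓❓❓
⬛❓❓⬛🟫🟩⬛🟩🟩❓❓❓❓❓❓
⬛❓❓🟫⬛🟫🟫🟩🟫❓❓❓❓❓❓
⬛❓❓❓❓❓❓❓❓❓❓❓❓❓❓
⬛❓❓❓❓❓❓❓❓❓❓❓❓❓❓
⬛❓❓❓❓❓❓❓❓❓❓❓❓❓❓

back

⬛❓❓❓❓❓❓❓❓❓❓❓❓❓❓
⬛❓❓❓❓❓❓❓❓❓❓❓❓❓❓
⬛❓❓❓❓❓❓❓❓❓❓❓❓❓❓
⬛❓❓❓❓❓❓❓❓❓❓❓❓❓❓
⬛❓❓❓🟫🟩🟩🟫🟩🟩❓❓❓❓❓
⬛❓❓❓🟩⬜🟦🟫🟫🟫❓❓❓❓❓
⬛❓❓⬜🟩⬜🟩🟩🟩🟩❓❓❓❓❓
⬛❓❓🟩🟦🟩🟩🔴⬜🟩❓❓❓❓❓
⬛❓❓🟩🟫🟩⬜🟫🟫⬜❓❓❓❓❓
⬛❓❓⬛🟫🟩⬛🟩🟩🟩❓❓❓❓❓
⬛❓❓🟫⬛🟫🟫🟩🟫❓❓❓❓❓❓
⬛❓❓❓❓❓❓❓❓❓❓❓❓❓❓
⬛❓❓❓❓❓❓❓❓❓❓❓❓❓❓
⬛❓❓❓❓❓❓❓❓❓❓❓❓❓❓
⬛❓❓❓❓❓❓❓❓❓❓❓❓❓❓

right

❓❓❓❓❓❓❓❓❓❓❓❓❓❓❓
❓❓❓❓❓❓❓❓❓❓❓❓❓❓❓
❓❓❓❓❓❓❓❓❓❓❓❓❓❓❓
❓❓❓❓❓❓❓❓❓❓❓❓❓❓❓
❓❓❓🟫🟩🟩🟫🟩🟩❓❓❓❓❓❓
❓❓❓🟩⬜🟦🟫🟫🟫🟫❓❓❓❓❓
❓❓⬜🟩⬜🟩🟩🟩🟩🟩❓❓❓❓❓
❓❓🟩🟦🟩🟩🟩🔴🟩🟦❓❓❓❓❓
❓❓🟩🟫🟩⬜🟫🟫⬜⬛❓❓❓❓❓
❓❓⬛🟫🟩⬛🟩🟩🟩🟫❓❓❓❓❓
❓❓🟫⬛🟫🟫🟩🟫❓❓❓❓❓❓❓
❓❓❓❓❓❓❓❓❓❓❓❓❓❓❓
❓❓❓❓❓❓❓❓❓❓❓❓❓❓❓
❓❓❓❓❓❓❓❓❓❓❓❓❓❓❓
❓❓❓❓❓❓❓❓❓❓❓❓❓❓❓

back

❓❓❓❓❓❓❓❓❓❓❓❓❓❓❓
❓❓❓❓❓❓❓❓❓❓❓❓❓❓❓
❓❓❓❓❓❓❓❓❓❓❓❓❓❓❓
❓❓❓🟫🟩🟩🟫🟩🟩❓❓❓❓❓❓
❓❓❓🟩⬜🟦🟫🟫🟫🟫❓❓❓❓❓
❓❓⬜🟩⬜🟩🟩🟩🟩🟩❓❓❓❓❓
❓❓🟩🟦🟩🟩🟩⬜🟩🟦❓❓❓❓❓
❓❓🟩🟫🟩⬜🟫🔴⬜⬛❓❓❓❓❓
❓❓⬛🟫🟩⬛🟩🟩🟩🟫❓❓❓❓❓
❓❓🟫⬛🟫🟫🟩🟫🟫🟫❓❓❓❓❓
❓❓❓❓❓❓❓❓❓❓❓❓❓❓❓
❓❓❓❓❓❓❓❓❓❓❓❓❓❓❓
❓❓❓❓❓❓❓❓❓❓❓❓❓❓❓
❓❓❓❓❓❓❓❓❓❓❓❓❓❓❓
❓❓❓❓❓❓❓❓❓❓❓❓❓❓❓

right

❓❓❓❓❓❓❓❓❓❓❓❓❓❓❓
❓❓❓❓❓❓❓❓❓❓❓❓❓❓❓
❓❓❓❓❓❓❓❓❓❓❓❓❓❓❓
❓❓🟫🟩🟩🟫🟩🟩❓❓❓❓❓❓❓
❓❓🟩⬜🟦🟫🟫🟫🟫❓❓❓❓❓❓
❓⬜🟩⬜🟩🟩🟩🟩🟩🟦❓❓❓❓❓
❓🟩🟦🟩🟩🟩⬜🟩🟦⬛❓❓❓❓❓
❓🟩🟫🟩⬜🟫🟫🔴⬛⬜❓❓❓❓❓
❓⬛🟫🟩⬛🟩🟩🟩🟫🟦❓❓❓❓❓
❓🟫⬛🟫🟫🟩🟫🟫🟫🟫❓❓❓❓❓
❓❓❓❓❓❓❓❓❓❓❓❓❓❓❓
❓❓❓❓❓❓❓❓❓❓❓❓❓❓❓
❓❓❓❓❓❓❓❓❓❓❓❓❓❓❓
❓❓❓❓❓❓❓❓❓❓❓❓❓❓❓
❓❓❓❓❓❓❓❓❓❓❓❓❓❓❓

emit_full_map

❓🟫🟩🟩🟫🟩🟩❓❓
❓🟩⬜🟦🟫🟫🟫🟫❓
⬜🟩⬜🟩🟩🟩🟩🟩🟦
🟩🟦🟩🟩🟩⬜🟩🟦⬛
🟩🟫🟩⬜🟫🟫🔴⬛⬜
⬛🟫🟩⬛🟩🟩🟩🟫🟦
🟫⬛🟫🟫🟩🟫🟫🟫🟫

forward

❓❓❓❓❓❓❓❓❓❓❓❓❓❓❓
❓❓❓❓❓❓❓❓❓❓❓❓❓❓❓
❓❓❓❓❓❓❓❓❓❓❓❓❓❓❓
❓❓❓❓❓❓❓❓❓❓❓❓❓❓❓
❓❓🟫🟩🟩🟫🟩🟩❓❓❓❓❓❓❓
❓❓🟩⬜🟦🟫🟫🟫🟫🟩❓❓❓❓❓
❓⬜🟩⬜🟩🟩🟩🟩🟩🟦❓❓❓❓❓
❓🟩🟦🟩🟩🟩⬜🔴🟦⬛❓❓❓❓❓
❓🟩🟫🟩⬜🟫🟫⬜⬛⬜❓❓❓❓❓
❓⬛🟫🟩⬛🟩🟩🟩🟫🟦❓❓❓❓❓
❓🟫⬛🟫🟫🟩🟫🟫🟫🟫❓❓❓❓❓
❓❓❓❓❓❓❓❓❓❓❓❓❓❓❓
❓❓❓❓❓❓❓❓❓❓❓❓❓❓❓
❓❓❓❓❓❓❓❓❓❓❓❓❓❓❓
❓❓❓❓❓❓❓❓❓❓❓❓❓❓❓

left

❓❓❓❓❓❓❓❓❓❓❓❓❓❓❓
❓❓❓❓❓❓❓❓❓❓❓❓❓❓❓
❓❓❓❓❓❓❓❓❓❓❓❓❓❓❓
❓❓❓❓❓❓❓❓❓❓❓❓❓❓❓
❓❓❓🟫🟩🟩🟫🟩🟩❓❓❓❓❓❓
❓❓❓🟩⬜🟦🟫🟫🟫🟫🟩❓❓❓❓
❓❓⬜🟩⬜🟩🟩🟩🟩🟩🟦❓❓❓❓
❓❓🟩🟦🟩🟩🟩🔴🟩🟦⬛❓❓❓❓
❓❓🟩🟫🟩⬜🟫🟫⬜⬛⬜❓❓❓❓
❓❓⬛🟫🟩⬛🟩🟩🟩🟫🟦❓❓❓❓
❓❓🟫⬛🟫🟫🟩🟫🟫🟫🟫❓❓❓❓
❓❓❓❓❓❓❓❓❓❓❓❓❓❓❓
❓❓❓❓❓❓❓❓❓❓❓❓❓❓❓
❓❓❓❓❓❓❓❓❓❓❓❓❓❓❓
❓❓❓❓❓❓❓❓❓❓❓❓❓❓❓

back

❓❓❓❓❓❓❓❓❓❓❓❓❓❓❓
❓❓❓❓❓❓❓❓❓❓❓❓❓❓❓
❓❓❓❓❓❓❓❓❓❓❓❓❓❓❓
❓❓❓🟫🟩🟩🟫🟩🟩❓❓❓❓❓❓
❓❓❓🟩⬜🟦🟫🟫🟫🟫🟩❓❓❓❓
❓❓⬜🟩⬜🟩🟩🟩🟩🟩🟦❓❓❓❓
❓❓🟩🟦🟩🟩🟩⬜🟩🟦⬛❓❓❓❓
❓❓🟩🟫🟩⬜🟫🔴⬜⬛⬜❓❓❓❓
❓❓⬛🟫🟩⬛🟩🟩🟩🟫🟦❓❓❓❓
❓❓🟫⬛🟫🟫🟩🟫🟫🟫🟫❓❓❓❓
❓❓❓❓❓❓❓❓❓❓❓❓❓❓❓
❓❓❓❓❓❓❓❓❓❓❓❓❓❓❓
❓❓❓❓❓❓❓❓❓❓❓❓❓❓❓
❓❓❓❓❓❓❓❓❓❓❓❓❓❓❓
❓❓❓❓❓❓❓❓❓❓❓❓❓❓❓

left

⬛❓❓❓❓❓❓❓❓❓❓❓❓❓❓
⬛❓❓❓❓❓❓❓❓❓❓❓❓❓❓
⬛❓❓❓❓❓❓❓❓❓❓❓❓❓❓
⬛❓❓❓🟫🟩🟩🟫🟩🟩❓❓❓❓❓
⬛❓❓❓🟩⬜🟦🟫🟫🟫🟫🟩❓❓❓
⬛❓❓⬜🟩⬜🟩🟩🟩🟩🟩🟦❓❓❓
⬛❓❓🟩🟦🟩🟩🟩⬜🟩🟦⬛❓❓❓
⬛❓❓🟩🟫🟩⬜🔴🟫⬜⬛⬜❓❓❓
⬛❓❓⬛🟫🟩⬛🟩🟩🟩🟫🟦❓❓❓
⬛❓❓🟫⬛🟫🟫🟩🟫🟫🟫🟫❓❓❓
⬛❓❓❓❓❓❓❓❓❓❓❓❓❓❓
⬛❓❓❓❓❓❓❓❓❓❓❓❓❓❓
⬛❓❓❓❓❓❓❓❓❓❓❓❓❓❓
⬛❓❓❓❓❓❓❓❓❓❓❓❓❓❓
⬛❓❓❓❓❓❓❓❓❓❓❓❓❓❓

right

❓❓❓❓❓❓❓❓❓❓❓❓❓❓❓
❓❓❓❓❓❓❓❓❓❓❓❓❓❓❓
❓❓❓❓❓❓❓❓❓❓❓❓❓❓❓
❓❓❓🟫🟩🟩🟫🟩🟩❓❓❓❓❓❓
❓❓❓🟩⬜🟦🟫🟫🟫🟫🟩❓❓❓❓
❓❓⬜🟩⬜🟩🟩🟩🟩🟩🟦❓❓❓❓
❓❓🟩🟦🟩🟩🟩⬜🟩🟦⬛❓❓❓❓
❓❓🟩🟫🟩⬜🟫🔴⬜⬛⬜❓❓❓❓
❓❓⬛🟫🟩⬛🟩🟩🟩🟫🟦❓❓❓❓
❓❓🟫⬛🟫🟫🟩🟫🟫🟫🟫❓❓❓❓
❓❓❓❓❓❓❓❓❓❓❓❓❓❓❓
❓❓❓❓❓❓❓❓❓❓❓❓❓❓❓
❓❓❓❓❓❓❓❓❓❓❓❓❓❓❓
❓❓❓❓❓❓❓❓❓❓❓❓❓❓❓
❓❓❓❓❓❓❓❓❓❓❓❓❓❓❓

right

❓❓❓❓❓❓❓❓❓❓❓❓❓❓❓
❓❓❓❓❓❓❓❓❓❓❓❓❓❓❓
❓❓❓❓❓❓❓❓❓❓❓❓❓❓❓
❓❓🟫🟩🟩🟫🟩🟩❓❓❓❓❓❓❓
❓❓🟩⬜🟦🟫🟫🟫🟫🟩❓❓❓❓❓
❓⬜🟩⬜🟩🟩🟩🟩🟩🟦❓❓❓❓❓
❓🟩🟦🟩🟩🟩⬜🟩🟦⬛❓❓❓❓❓
❓🟩🟫🟩⬜🟫🟫🔴⬛⬜❓❓❓❓❓
❓⬛🟫🟩⬛🟩🟩🟩🟫🟦❓❓❓❓❓
❓🟫⬛🟫🟫🟩🟫🟫🟫🟫❓❓❓❓❓
❓❓❓❓❓❓❓❓❓❓❓❓❓❓❓
❓❓❓❓❓❓❓❓❓❓❓❓❓❓❓
❓❓❓❓❓❓❓❓❓❓❓❓❓❓❓
❓❓❓❓❓❓❓❓❓❓❓❓❓❓❓
❓❓❓❓❓❓❓❓❓❓❓❓❓❓❓

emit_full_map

❓🟫🟩🟩🟫🟩🟩❓❓
❓🟩⬜🟦🟫🟫🟫🟫🟩
⬜🟩⬜🟩🟩🟩🟩🟩🟦
🟩🟦🟩🟩🟩⬜🟩🟦⬛
🟩🟫🟩⬜🟫🟫🔴⬛⬜
⬛🟫🟩⬛🟩🟩🟩🟫🟦
🟫⬛🟫🟫🟩🟫🟫🟫🟫


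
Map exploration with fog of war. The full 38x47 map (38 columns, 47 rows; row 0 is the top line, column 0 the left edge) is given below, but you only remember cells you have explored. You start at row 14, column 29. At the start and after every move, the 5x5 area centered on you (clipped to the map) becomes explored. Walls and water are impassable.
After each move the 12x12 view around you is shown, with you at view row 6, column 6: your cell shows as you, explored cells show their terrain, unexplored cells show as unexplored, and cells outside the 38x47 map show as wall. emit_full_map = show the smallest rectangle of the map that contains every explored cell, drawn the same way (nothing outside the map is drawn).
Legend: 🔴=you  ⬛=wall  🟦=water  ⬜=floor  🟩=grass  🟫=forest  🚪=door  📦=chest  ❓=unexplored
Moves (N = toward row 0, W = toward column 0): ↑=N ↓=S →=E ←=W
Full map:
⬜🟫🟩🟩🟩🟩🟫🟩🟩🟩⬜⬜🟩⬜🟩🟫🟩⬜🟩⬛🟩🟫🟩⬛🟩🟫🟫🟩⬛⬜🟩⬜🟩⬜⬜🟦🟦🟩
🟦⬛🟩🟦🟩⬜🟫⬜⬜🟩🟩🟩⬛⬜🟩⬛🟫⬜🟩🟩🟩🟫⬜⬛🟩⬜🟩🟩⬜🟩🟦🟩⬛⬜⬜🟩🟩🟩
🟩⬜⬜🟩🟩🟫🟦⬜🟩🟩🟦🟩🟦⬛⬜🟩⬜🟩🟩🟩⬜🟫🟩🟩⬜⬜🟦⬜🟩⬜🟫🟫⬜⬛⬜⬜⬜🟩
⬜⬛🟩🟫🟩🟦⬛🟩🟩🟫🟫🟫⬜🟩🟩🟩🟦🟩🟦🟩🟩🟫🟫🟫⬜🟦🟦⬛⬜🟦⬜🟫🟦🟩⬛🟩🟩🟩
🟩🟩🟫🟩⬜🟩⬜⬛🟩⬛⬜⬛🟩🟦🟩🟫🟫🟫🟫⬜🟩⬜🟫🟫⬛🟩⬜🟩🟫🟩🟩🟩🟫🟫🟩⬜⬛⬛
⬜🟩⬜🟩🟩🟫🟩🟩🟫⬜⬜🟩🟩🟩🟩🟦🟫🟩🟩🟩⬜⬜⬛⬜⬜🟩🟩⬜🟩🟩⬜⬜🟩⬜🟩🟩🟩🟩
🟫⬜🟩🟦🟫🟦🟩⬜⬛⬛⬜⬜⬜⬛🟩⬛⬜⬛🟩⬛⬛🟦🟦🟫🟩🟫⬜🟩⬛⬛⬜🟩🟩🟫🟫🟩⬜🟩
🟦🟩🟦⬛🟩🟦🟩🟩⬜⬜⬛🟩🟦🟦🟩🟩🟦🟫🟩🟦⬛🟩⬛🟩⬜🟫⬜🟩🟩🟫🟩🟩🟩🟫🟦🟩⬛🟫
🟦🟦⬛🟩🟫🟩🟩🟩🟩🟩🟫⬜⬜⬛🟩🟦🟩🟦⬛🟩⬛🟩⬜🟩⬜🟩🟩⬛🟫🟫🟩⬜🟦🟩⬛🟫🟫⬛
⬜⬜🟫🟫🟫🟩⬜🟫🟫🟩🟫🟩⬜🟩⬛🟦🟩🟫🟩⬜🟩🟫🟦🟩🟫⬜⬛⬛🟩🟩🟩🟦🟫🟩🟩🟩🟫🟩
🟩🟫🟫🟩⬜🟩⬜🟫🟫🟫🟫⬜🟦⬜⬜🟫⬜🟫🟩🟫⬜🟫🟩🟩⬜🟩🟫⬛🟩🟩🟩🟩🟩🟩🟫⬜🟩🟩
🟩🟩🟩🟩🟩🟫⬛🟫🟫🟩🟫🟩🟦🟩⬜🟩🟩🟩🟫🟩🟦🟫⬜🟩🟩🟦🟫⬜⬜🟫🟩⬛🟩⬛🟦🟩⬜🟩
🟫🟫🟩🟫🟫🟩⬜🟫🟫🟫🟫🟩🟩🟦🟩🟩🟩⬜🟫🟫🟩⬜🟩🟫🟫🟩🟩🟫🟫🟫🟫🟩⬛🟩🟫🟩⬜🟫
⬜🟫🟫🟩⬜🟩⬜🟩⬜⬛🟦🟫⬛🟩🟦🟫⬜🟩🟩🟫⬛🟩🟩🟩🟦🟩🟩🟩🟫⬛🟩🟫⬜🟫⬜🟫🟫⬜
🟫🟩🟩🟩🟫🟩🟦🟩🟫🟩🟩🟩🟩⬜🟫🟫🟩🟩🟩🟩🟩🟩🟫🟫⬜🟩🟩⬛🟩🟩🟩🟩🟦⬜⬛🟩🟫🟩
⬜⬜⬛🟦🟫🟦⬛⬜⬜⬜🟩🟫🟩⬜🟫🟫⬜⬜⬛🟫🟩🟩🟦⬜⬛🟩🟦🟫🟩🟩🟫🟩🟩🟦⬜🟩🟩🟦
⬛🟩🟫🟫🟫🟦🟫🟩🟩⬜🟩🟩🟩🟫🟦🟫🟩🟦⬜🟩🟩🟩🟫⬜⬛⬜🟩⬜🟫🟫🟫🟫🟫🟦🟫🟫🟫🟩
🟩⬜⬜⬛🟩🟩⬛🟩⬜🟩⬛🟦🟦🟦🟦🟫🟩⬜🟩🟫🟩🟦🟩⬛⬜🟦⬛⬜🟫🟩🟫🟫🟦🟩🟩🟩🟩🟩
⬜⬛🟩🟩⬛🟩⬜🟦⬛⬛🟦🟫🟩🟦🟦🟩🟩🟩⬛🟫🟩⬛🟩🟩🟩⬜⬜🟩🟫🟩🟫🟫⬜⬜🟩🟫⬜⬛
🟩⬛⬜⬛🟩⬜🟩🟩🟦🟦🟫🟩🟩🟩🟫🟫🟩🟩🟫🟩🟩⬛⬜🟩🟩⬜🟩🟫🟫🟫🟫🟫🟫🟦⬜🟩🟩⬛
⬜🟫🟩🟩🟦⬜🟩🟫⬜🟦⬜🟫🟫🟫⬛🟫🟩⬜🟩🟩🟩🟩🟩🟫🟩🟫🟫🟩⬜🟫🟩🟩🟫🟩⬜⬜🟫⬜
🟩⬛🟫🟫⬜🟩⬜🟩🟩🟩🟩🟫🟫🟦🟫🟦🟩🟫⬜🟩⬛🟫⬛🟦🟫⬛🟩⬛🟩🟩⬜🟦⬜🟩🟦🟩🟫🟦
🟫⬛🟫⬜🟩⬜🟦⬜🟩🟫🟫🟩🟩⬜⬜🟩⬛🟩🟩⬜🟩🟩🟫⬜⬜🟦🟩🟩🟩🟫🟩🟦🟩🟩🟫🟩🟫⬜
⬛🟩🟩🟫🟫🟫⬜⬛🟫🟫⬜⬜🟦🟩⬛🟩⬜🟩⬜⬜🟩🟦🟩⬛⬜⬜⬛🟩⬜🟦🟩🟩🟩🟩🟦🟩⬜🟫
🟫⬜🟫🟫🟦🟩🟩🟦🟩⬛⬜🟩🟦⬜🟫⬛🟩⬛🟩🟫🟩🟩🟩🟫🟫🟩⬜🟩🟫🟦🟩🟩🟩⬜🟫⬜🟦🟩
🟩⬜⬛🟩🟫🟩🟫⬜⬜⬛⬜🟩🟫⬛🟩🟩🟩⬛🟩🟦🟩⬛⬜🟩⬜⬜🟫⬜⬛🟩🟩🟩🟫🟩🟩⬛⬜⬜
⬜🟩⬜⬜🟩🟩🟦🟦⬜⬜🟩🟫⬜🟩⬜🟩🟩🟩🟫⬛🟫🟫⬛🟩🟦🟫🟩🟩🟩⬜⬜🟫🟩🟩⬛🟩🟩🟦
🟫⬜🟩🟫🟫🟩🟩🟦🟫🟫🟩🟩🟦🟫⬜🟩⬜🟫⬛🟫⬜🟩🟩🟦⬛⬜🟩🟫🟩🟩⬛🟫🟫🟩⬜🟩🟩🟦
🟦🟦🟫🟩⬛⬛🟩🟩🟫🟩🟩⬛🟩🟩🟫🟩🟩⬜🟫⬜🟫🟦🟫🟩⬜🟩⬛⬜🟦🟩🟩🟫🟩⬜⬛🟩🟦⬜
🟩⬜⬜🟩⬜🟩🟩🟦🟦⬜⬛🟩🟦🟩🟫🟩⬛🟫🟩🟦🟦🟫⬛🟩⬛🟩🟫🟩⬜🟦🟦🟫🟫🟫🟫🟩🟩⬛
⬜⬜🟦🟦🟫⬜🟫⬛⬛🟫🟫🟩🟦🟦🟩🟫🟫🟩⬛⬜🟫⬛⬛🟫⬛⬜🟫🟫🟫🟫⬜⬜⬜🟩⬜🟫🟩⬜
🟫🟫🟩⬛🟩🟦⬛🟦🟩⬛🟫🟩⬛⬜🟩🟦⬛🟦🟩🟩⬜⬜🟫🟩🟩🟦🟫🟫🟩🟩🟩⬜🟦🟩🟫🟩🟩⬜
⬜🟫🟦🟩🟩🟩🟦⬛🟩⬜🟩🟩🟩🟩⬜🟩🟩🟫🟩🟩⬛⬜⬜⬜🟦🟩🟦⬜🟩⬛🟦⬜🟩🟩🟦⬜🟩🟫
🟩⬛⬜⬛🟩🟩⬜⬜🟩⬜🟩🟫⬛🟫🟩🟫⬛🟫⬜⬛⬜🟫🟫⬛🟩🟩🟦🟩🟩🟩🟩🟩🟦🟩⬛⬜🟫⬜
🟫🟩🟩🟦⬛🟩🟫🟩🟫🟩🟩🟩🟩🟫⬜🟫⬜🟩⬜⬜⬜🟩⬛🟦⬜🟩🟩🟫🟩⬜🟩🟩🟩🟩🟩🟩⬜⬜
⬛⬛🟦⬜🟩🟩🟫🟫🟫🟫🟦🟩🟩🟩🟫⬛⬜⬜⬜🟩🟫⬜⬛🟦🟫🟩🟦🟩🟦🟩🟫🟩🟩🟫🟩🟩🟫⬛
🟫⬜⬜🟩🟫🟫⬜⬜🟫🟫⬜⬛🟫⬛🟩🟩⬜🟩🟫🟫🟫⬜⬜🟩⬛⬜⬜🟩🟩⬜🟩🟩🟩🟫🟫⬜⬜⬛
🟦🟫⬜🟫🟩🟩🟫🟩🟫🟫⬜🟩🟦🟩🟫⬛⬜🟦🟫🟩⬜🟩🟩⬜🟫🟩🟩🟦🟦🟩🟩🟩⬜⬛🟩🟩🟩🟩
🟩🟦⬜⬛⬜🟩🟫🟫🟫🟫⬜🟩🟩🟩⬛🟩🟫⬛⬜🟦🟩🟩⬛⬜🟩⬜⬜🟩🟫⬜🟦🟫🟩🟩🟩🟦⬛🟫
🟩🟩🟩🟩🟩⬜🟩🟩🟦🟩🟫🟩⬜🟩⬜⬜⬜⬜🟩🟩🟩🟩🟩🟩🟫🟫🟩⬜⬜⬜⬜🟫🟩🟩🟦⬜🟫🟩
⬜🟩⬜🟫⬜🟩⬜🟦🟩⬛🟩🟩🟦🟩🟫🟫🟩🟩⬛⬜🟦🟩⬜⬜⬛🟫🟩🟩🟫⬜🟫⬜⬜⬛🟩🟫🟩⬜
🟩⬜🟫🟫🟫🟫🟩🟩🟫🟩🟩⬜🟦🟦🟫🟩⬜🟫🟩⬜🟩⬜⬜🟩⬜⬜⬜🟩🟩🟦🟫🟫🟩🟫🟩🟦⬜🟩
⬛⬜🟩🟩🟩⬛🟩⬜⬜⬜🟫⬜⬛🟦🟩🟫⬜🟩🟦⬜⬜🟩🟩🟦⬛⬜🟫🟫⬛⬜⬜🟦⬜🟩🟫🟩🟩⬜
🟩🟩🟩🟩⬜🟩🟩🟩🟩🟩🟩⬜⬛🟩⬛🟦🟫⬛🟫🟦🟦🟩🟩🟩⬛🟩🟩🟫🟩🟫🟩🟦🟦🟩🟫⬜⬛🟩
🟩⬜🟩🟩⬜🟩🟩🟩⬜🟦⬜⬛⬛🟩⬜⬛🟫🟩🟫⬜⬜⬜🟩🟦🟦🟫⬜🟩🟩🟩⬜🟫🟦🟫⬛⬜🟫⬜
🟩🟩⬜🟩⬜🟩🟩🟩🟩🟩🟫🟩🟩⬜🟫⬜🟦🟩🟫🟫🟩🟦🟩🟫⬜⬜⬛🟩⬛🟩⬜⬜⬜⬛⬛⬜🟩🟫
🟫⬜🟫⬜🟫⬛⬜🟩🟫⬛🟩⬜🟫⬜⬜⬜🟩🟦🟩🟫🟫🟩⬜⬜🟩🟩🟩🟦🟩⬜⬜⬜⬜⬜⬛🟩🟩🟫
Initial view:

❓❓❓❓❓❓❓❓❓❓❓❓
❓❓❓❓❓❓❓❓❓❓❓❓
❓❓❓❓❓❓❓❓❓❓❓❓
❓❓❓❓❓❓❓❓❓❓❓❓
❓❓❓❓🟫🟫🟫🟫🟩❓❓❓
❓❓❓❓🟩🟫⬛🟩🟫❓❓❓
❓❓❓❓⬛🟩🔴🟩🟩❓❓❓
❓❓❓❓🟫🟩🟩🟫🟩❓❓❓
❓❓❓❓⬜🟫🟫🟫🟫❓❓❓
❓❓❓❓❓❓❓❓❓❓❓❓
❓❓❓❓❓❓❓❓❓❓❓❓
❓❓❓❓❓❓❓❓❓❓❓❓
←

❓❓❓❓❓❓❓❓❓❓❓❓
❓❓❓❓❓❓❓❓❓❓❓❓
❓❓❓❓❓❓❓❓❓❓❓❓
❓❓❓❓❓❓❓❓❓❓❓❓
❓❓❓❓🟩🟫🟫🟫🟫🟩❓❓
❓❓❓❓🟩🟩🟫⬛🟩🟫❓❓
❓❓❓❓🟩⬛🔴🟩🟩🟩❓❓
❓❓❓❓🟦🟫🟩🟩🟫🟩❓❓
❓❓❓❓🟩⬜🟫🟫🟫🟫❓❓
❓❓❓❓❓❓❓❓❓❓❓❓
❓❓❓❓❓❓❓❓❓❓❓❓
❓❓❓❓❓❓❓❓❓❓❓❓

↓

❓❓❓❓❓❓❓❓❓❓❓❓
❓❓❓❓❓❓❓❓❓❓❓❓
❓❓❓❓❓❓❓❓❓❓❓❓
❓❓❓❓🟩🟫🟫🟫🟫🟩❓❓
❓❓❓❓🟩🟩🟫⬛🟩🟫❓❓
❓❓❓❓🟩⬛🟩🟩🟩🟩❓❓
❓❓❓❓🟦🟫🔴🟩🟫🟩❓❓
❓❓❓❓🟩⬜🟫🟫🟫🟫❓❓
❓❓❓❓⬛⬜🟫🟩🟫❓❓❓
❓❓❓❓❓❓❓❓❓❓❓❓
❓❓❓❓❓❓❓❓❓❓❓❓
❓❓❓❓❓❓❓❓❓❓❓❓

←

❓❓❓❓❓❓❓❓❓❓❓❓
❓❓❓❓❓❓❓❓❓❓❓❓
❓❓❓❓❓❓❓❓❓❓❓❓
❓❓❓❓❓🟩🟫🟫🟫🟫🟩❓
❓❓❓❓🟩🟩🟩🟫⬛🟩🟫❓
❓❓❓❓🟩🟩⬛🟩🟩🟩🟩❓
❓❓❓❓🟩🟦🔴🟩🟩🟫🟩❓
❓❓❓❓⬜🟩⬜🟫🟫🟫🟫❓
❓❓❓❓🟦⬛⬜🟫🟩🟫❓❓
❓❓❓❓❓❓❓❓❓❓❓❓
❓❓❓❓❓❓❓❓❓❓❓❓
❓❓❓❓❓❓❓❓❓❓❓❓

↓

❓❓❓❓❓❓❓❓❓❓❓❓
❓❓❓❓❓❓❓❓❓❓❓❓
❓❓❓❓❓🟩🟫🟫🟫🟫🟩❓
❓❓❓❓🟩🟩🟩🟫⬛🟩🟫❓
❓❓❓❓🟩🟩⬛🟩🟩🟩🟩❓
❓❓❓❓🟩🟦🟫🟩🟩🟫🟩❓
❓❓❓❓⬜🟩🔴🟫🟫🟫🟫❓
❓❓❓❓🟦⬛⬜🟫🟩🟫❓❓
❓❓❓❓⬜⬜🟩🟫🟩❓❓❓
❓❓❓❓❓❓❓❓❓❓❓❓
❓❓❓❓❓❓❓❓❓❓❓❓
❓❓❓❓❓❓❓❓❓❓❓❓

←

❓❓❓❓❓❓❓❓❓❓❓❓
❓❓❓❓❓❓❓❓❓❓❓❓
❓❓❓❓❓❓🟩🟫🟫🟫🟫🟩
❓❓❓❓❓🟩🟩🟩🟫⬛🟩🟫
❓❓❓❓⬜🟩🟩⬛🟩🟩🟩🟩
❓❓❓❓⬛🟩🟦🟫🟩🟩🟫🟩
❓❓❓❓⬛⬜🔴⬜🟫🟫🟫🟫
❓❓❓❓⬜🟦⬛⬜🟫🟩🟫❓
❓❓❓❓🟩⬜⬜🟩🟫🟩❓❓
❓❓❓❓❓❓❓❓❓❓❓❓
❓❓❓❓❓❓❓❓❓❓❓❓
❓❓❓❓❓❓❓❓❓❓❓❓

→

❓❓❓❓❓❓❓❓❓❓❓❓
❓❓❓❓❓❓❓❓❓❓❓❓
❓❓❓❓❓🟩🟫🟫🟫🟫🟩❓
❓❓❓❓🟩🟩🟩🟫⬛🟩🟫❓
❓❓❓⬜🟩🟩⬛🟩🟩🟩🟩❓
❓❓❓⬛🟩🟦🟫🟩🟩🟫🟩❓
❓❓❓⬛⬜🟩🔴🟫🟫🟫🟫❓
❓❓❓⬜🟦⬛⬜🟫🟩🟫❓❓
❓❓❓🟩⬜⬜🟩🟫🟩❓❓❓
❓❓❓❓❓❓❓❓❓❓❓❓
❓❓❓❓❓❓❓❓❓❓❓❓
❓❓❓❓❓❓❓❓❓❓❓❓

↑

❓❓❓❓❓❓❓❓❓❓❓❓
❓❓❓❓❓❓❓❓❓❓❓❓
❓❓❓❓❓❓❓❓❓❓❓❓
❓❓❓❓❓🟩🟫🟫🟫🟫🟩❓
❓❓❓❓🟩🟩🟩🟫⬛🟩🟫❓
❓❓❓⬜🟩🟩⬛🟩🟩🟩🟩❓
❓❓❓⬛🟩🟦🔴🟩🟩🟫🟩❓
❓❓❓⬛⬜🟩⬜🟫🟫🟫🟫❓
❓❓❓⬜🟦⬛⬜🟫🟩🟫❓❓
❓❓❓🟩⬜⬜🟩🟫🟩❓❓❓
❓❓❓❓❓❓❓❓❓❓❓❓
❓❓❓❓❓❓❓❓❓❓❓❓

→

❓❓❓❓❓❓❓❓❓❓❓❓
❓❓❓❓❓❓❓❓❓❓❓❓
❓❓❓❓❓❓❓❓❓❓❓❓
❓❓❓❓🟩🟫🟫🟫🟫🟩❓❓
❓❓❓🟩🟩🟩🟫⬛🟩🟫❓❓
❓❓⬜🟩🟩⬛🟩🟩🟩🟩❓❓
❓❓⬛🟩🟦🟫🔴🟩🟫🟩❓❓
❓❓⬛⬜🟩⬜🟫🟫🟫🟫❓❓
❓❓⬜🟦⬛⬜🟫🟩🟫❓❓❓
❓❓🟩⬜⬜🟩🟫🟩❓❓❓❓
❓❓❓❓❓❓❓❓❓❓❓❓
❓❓❓❓❓❓❓❓❓❓❓❓

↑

❓❓❓❓❓❓❓❓❓❓❓❓
❓❓❓❓❓❓❓❓❓❓❓❓
❓❓❓❓❓❓❓❓❓❓❓❓
❓❓❓❓❓❓❓❓❓❓❓❓
❓❓❓❓🟩🟫🟫🟫🟫🟩❓❓
❓❓❓🟩🟩🟩🟫⬛🟩🟫❓❓
❓❓⬜🟩🟩⬛🔴🟩🟩🟩❓❓
❓❓⬛🟩🟦🟫🟩🟩🟫🟩❓❓
❓❓⬛⬜🟩⬜🟫🟫🟫🟫❓❓
❓❓⬜🟦⬛⬜🟫🟩🟫❓❓❓
❓❓🟩⬜⬜🟩🟫🟩❓❓❓❓
❓❓❓❓❓❓❓❓❓❓❓❓

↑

❓❓❓❓❓❓❓❓❓❓❓❓
❓❓❓❓❓❓❓❓❓❓❓❓
❓❓❓❓❓❓❓❓❓❓❓❓
❓❓❓❓❓❓❓❓❓❓❓❓
❓❓❓❓🟫⬜⬜🟫🟩❓❓❓
❓❓❓❓🟩🟫🟫🟫🟫🟩❓❓
❓❓❓🟩🟩🟩🔴⬛🟩🟫❓❓
❓❓⬜🟩🟩⬛🟩🟩🟩🟩❓❓
❓❓⬛🟩🟦🟫🟩🟩🟫🟩❓❓
❓❓⬛⬜🟩⬜🟫🟫🟫🟫❓❓
❓❓⬜🟦⬛⬜🟫🟩🟫❓❓❓
❓❓🟩⬜⬜🟩🟫🟩❓❓❓❓

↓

❓❓❓❓❓❓❓❓❓❓❓❓
❓❓❓❓❓❓❓❓❓❓❓❓
❓❓❓❓❓❓❓❓❓❓❓❓
❓❓❓❓🟫⬜⬜🟫🟩❓❓❓
❓❓❓❓🟩🟫🟫🟫🟫🟩❓❓
❓❓❓🟩🟩🟩🟫⬛🟩🟫❓❓
❓❓⬜🟩🟩⬛🔴🟩🟩🟩❓❓
❓❓⬛🟩🟦🟫🟩🟩🟫🟩❓❓
❓❓⬛⬜🟩⬜🟫🟫🟫🟫❓❓
❓❓⬜🟦⬛⬜🟫🟩🟫❓❓❓
❓❓🟩⬜⬜🟩🟫🟩❓❓❓❓
❓❓❓❓❓❓❓❓❓❓❓❓

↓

❓❓❓❓❓❓❓❓❓❓❓❓
❓❓❓❓❓❓❓❓❓❓❓❓
❓❓❓❓🟫⬜⬜🟫🟩❓❓❓
❓❓❓❓🟩🟫🟫🟫🟫🟩❓❓
❓❓❓🟩🟩🟩🟫⬛🟩🟫❓❓
❓❓⬜🟩🟩⬛🟩🟩🟩🟩❓❓
❓❓⬛🟩🟦🟫🔴🟩🟫🟩❓❓
❓❓⬛⬜🟩⬜🟫🟫🟫🟫❓❓
❓❓⬜🟦⬛⬜🟫🟩🟫❓❓❓
❓❓🟩⬜⬜🟩🟫🟩❓❓❓❓
❓❓❓❓❓❓❓❓❓❓❓❓
❓❓❓❓❓❓❓❓❓❓❓❓

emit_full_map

❓❓🟫⬜⬜🟫🟩❓
❓❓🟩🟫🟫🟫🟫🟩
❓🟩🟩🟩🟫⬛🟩🟫
⬜🟩🟩⬛🟩🟩🟩🟩
⬛🟩🟦🟫🔴🟩🟫🟩
⬛⬜🟩⬜🟫🟫🟫🟫
⬜🟦⬛⬜🟫🟩🟫❓
🟩⬜⬜🟩🟫🟩❓❓

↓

❓❓❓❓❓❓❓❓❓❓❓❓
❓❓❓❓🟫⬜⬜🟫🟩❓❓❓
❓❓❓❓🟩🟫🟫🟫🟫🟩❓❓
❓❓❓🟩🟩🟩🟫⬛🟩🟫❓❓
❓❓⬜🟩🟩⬛🟩🟩🟩🟩❓❓
❓❓⬛🟩🟦🟫🟩🟩🟫🟩❓❓
❓❓⬛⬜🟩⬜🔴🟫🟫🟫❓❓
❓❓⬜🟦⬛⬜🟫🟩🟫❓❓❓
❓❓🟩⬜⬜🟩🟫🟩🟫❓❓❓
❓❓❓❓❓❓❓❓❓❓❓❓
❓❓❓❓❓❓❓❓❓❓❓❓
❓❓❓❓❓❓❓❓❓❓❓❓

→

❓❓❓❓❓❓❓❓❓❓❓❓
❓❓❓🟫⬜⬜🟫🟩❓❓❓❓
❓❓❓🟩🟫🟫🟫🟫🟩❓❓❓
❓❓🟩🟩🟩🟫⬛🟩🟫❓❓❓
❓⬜🟩🟩⬛🟩🟩🟩🟩❓❓❓
❓⬛🟩🟦🟫🟩🟩🟫🟩❓❓❓
❓⬛⬜🟩⬜🟫🔴🟫🟫❓❓❓
❓⬜🟦⬛⬜🟫🟩🟫🟫❓❓❓
❓🟩⬜⬜🟩🟫🟩🟫🟫❓❓❓
❓❓❓❓❓❓❓❓❓❓❓❓
❓❓❓❓❓❓❓❓❓❓❓❓
❓❓❓❓❓❓❓❓❓❓❓❓

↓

❓❓❓🟫⬜⬜🟫🟩❓❓❓❓
❓❓❓🟩🟫🟫🟫🟫🟩❓❓❓
❓❓🟩🟩🟩🟫⬛🟩🟫❓❓❓
❓⬜🟩🟩⬛🟩🟩🟩🟩❓❓❓
❓⬛🟩🟦🟫🟩🟩🟫🟩❓❓❓
❓⬛⬜🟩⬜🟫🟫🟫🟫❓❓❓
❓⬜🟦⬛⬜🟫🔴🟫🟫❓❓❓
❓🟩⬜⬜🟩🟫🟩🟫🟫❓❓❓
❓❓❓❓🟫🟫🟫🟫🟫❓❓❓
❓❓❓❓❓❓❓❓❓❓❓❓
❓❓❓❓❓❓❓❓❓❓❓❓
❓❓❓❓❓❓❓❓❓❓❓❓

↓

❓❓❓🟩🟫🟫🟫🟫🟩❓❓❓
❓❓🟩🟩🟩🟫⬛🟩🟫❓❓❓
❓⬜🟩🟩⬛🟩🟩🟩🟩❓❓❓
❓⬛🟩🟦🟫🟩🟩🟫🟩❓❓❓
❓⬛⬜🟩⬜🟫🟫🟫🟫❓❓❓
❓⬜🟦⬛⬜🟫🟩🟫🟫❓❓❓
❓🟩⬜⬜🟩🟫🔴🟫🟫❓❓❓
❓❓❓❓🟫🟫🟫🟫🟫❓❓❓
❓❓❓❓🟩⬜🟫🟩🟩❓❓❓
❓❓❓❓❓❓❓❓❓❓❓❓
❓❓❓❓❓❓❓❓❓❓❓❓
❓❓❓❓❓❓❓❓❓❓❓❓

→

❓❓🟩🟫🟫🟫🟫🟩❓❓❓❓
❓🟩🟩🟩🟫⬛🟩🟫❓❓❓❓
⬜🟩🟩⬛🟩🟩🟩🟩❓❓❓❓
⬛🟩🟦🟫🟩🟩🟫🟩❓❓❓❓
⬛⬜🟩⬜🟫🟫🟫🟫🟫❓❓❓
⬜🟦⬛⬜🟫🟩🟫🟫🟦❓❓❓
🟩⬜⬜🟩🟫🟩🔴🟫⬜❓❓❓
❓❓❓🟫🟫🟫🟫🟫🟫❓❓❓
❓❓❓🟩⬜🟫🟩🟩🟫❓❓❓
❓❓❓❓❓❓❓❓❓❓❓❓
❓❓❓❓❓❓❓❓❓❓❓❓
❓❓❓❓❓❓❓❓❓❓❓❓

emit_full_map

❓❓🟫⬜⬜🟫🟩❓❓
❓❓🟩🟫🟫🟫🟫🟩❓
❓🟩🟩🟩🟫⬛🟩🟫❓
⬜🟩🟩⬛🟩🟩🟩🟩❓
⬛🟩🟦🟫🟩🟩🟫🟩❓
⬛⬜🟩⬜🟫🟫🟫🟫🟫
⬜🟦⬛⬜🟫🟩🟫🟫🟦
🟩⬜⬜🟩🟫🟩🔴🟫⬜
❓❓❓🟫🟫🟫🟫🟫🟫
❓❓❓🟩⬜🟫🟩🟩🟫

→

❓🟩🟫🟫🟫🟫🟩❓❓❓❓❓
🟩🟩🟩🟫⬛🟩🟫❓❓❓❓❓
🟩🟩⬛🟩🟩🟩🟩❓❓❓❓❓
🟩🟦🟫🟩🟩🟫🟩❓❓❓❓❓
⬜🟩⬜🟫🟫🟫🟫🟫🟦❓❓❓
🟦⬛⬜🟫🟩🟫🟫🟦🟩❓❓❓
⬜⬜🟩🟫🟩🟫🔴⬜⬜❓❓❓
❓❓🟫🟫🟫🟫🟫🟫🟦❓❓❓
❓❓🟩⬜🟫🟩🟩🟫🟩❓❓❓
❓❓❓❓❓❓❓❓❓❓❓❓
❓❓❓❓❓❓❓❓❓❓❓❓
❓❓❓❓❓❓❓❓❓❓❓❓

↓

🟩🟩🟩🟫⬛🟩🟫❓❓❓❓❓
🟩🟩⬛🟩🟩🟩🟩❓❓❓❓❓
🟩🟦🟫🟩🟩🟫🟩❓❓❓❓❓
⬜🟩⬜🟫🟫🟫🟫🟫🟦❓❓❓
🟦⬛⬜🟫🟩🟫🟫🟦🟩❓❓❓
⬜⬜🟩🟫🟩🟫🟫⬜⬜❓❓❓
❓❓🟫🟫🟫🟫🔴🟫🟦❓❓❓
❓❓🟩⬜🟫🟩🟩🟫🟩❓❓❓
❓❓❓❓🟩⬜🟦⬜🟩❓❓❓
❓❓❓❓❓❓❓❓❓❓❓❓
❓❓❓❓❓❓❓❓❓❓❓❓
❓❓❓❓❓❓❓❓❓❓❓❓

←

❓🟩🟩🟩🟫⬛🟩🟫❓❓❓❓
⬜🟩🟩⬛🟩🟩🟩🟩❓❓❓❓
⬛🟩🟦🟫🟩🟩🟫🟩❓❓❓❓
⬛⬜🟩⬜🟫🟫🟫🟫🟫🟦❓❓
⬜🟦⬛⬜🟫🟩🟫🟫🟦🟩❓❓
🟩⬜⬜🟩🟫🟩🟫🟫⬜⬜❓❓
❓❓❓🟫🟫🟫🔴🟫🟫🟦❓❓
❓❓❓🟩⬜🟫🟩🟩🟫🟩❓❓
❓❓❓❓🟩🟩⬜🟦⬜🟩❓❓
❓❓❓❓❓❓❓❓❓❓❓❓
❓❓❓❓❓❓❓❓❓❓❓❓
❓❓❓❓❓❓❓❓❓❓❓❓

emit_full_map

❓❓🟫⬜⬜🟫🟩❓❓❓
❓❓🟩🟫🟫🟫🟫🟩❓❓
❓🟩🟩🟩🟫⬛🟩🟫❓❓
⬜🟩🟩⬛🟩🟩🟩🟩❓❓
⬛🟩🟦🟫🟩🟩🟫🟩❓❓
⬛⬜🟩⬜🟫🟫🟫🟫🟫🟦
⬜🟦⬛⬜🟫🟩🟫🟫🟦🟩
🟩⬜⬜🟩🟫🟩🟫🟫⬜⬜
❓❓❓🟫🟫🟫🔴🟫🟫🟦
❓❓❓🟩⬜🟫🟩🟩🟫🟩
❓❓❓❓🟩🟩⬜🟦⬜🟩


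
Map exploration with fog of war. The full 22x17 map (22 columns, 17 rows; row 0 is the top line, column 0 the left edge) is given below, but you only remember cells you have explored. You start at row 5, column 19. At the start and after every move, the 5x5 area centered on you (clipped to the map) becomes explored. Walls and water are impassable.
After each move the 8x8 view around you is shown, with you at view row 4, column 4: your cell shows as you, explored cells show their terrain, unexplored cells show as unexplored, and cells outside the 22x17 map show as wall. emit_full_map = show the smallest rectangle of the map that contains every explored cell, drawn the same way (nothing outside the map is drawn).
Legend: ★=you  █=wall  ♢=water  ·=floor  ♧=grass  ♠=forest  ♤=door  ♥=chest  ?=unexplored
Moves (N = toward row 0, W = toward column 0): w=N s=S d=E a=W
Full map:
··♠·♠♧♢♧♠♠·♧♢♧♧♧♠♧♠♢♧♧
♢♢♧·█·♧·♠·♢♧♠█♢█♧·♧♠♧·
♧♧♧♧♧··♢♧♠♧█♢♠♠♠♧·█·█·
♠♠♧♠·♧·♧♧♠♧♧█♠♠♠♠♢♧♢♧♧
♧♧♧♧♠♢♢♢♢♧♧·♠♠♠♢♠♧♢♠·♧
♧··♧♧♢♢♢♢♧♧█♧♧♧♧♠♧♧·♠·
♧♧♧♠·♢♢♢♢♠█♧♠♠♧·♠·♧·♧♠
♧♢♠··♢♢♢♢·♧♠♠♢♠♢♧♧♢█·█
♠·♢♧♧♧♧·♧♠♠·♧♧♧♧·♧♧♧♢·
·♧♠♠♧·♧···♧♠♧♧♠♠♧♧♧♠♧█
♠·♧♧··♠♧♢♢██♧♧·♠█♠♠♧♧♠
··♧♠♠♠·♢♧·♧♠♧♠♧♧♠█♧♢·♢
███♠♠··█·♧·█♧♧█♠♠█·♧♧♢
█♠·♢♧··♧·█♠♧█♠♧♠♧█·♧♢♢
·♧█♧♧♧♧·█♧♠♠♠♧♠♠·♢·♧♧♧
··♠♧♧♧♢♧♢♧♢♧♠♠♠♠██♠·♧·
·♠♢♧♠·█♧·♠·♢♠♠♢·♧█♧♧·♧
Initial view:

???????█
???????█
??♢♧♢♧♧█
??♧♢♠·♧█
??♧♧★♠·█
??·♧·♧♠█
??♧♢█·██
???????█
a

????????
????????
??♠♢♧♢♧♧
??♠♧♢♠·♧
??♠♧★·♠·
??♠·♧·♧♠
??♧♧♢█·█
????????

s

????????
??♠♢♧♢♧♧
??♠♧♢♠·♧
??♠♧♧·♠·
??♠·★·♧♠
??♧♧♢█·█
??·♧♧♧♢?
????????

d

???????█
?♠♢♧♢♧♧█
?♠♧♢♠·♧█
?♠♧♧·♠·█
?♠·♧★♧♠█
?♧♧♢█·██
?·♧♧♧♢·█
???????█

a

????????
??♠♢♧♢♧♧
??♠♧♢♠·♧
??♠♧♧·♠·
??♠·★·♧♠
??♧♧♢█·█
??·♧♧♧♢·
????????

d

???????█
?♠♢♧♢♧♧█
?♠♧♢♠·♧█
?♠♧♧·♠·█
?♠·♧★♧♠█
?♧♧♢█·██
?·♧♧♧♢·█
???????█

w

???????█
???????█
?♠♢♧♢♧♧█
?♠♧♢♠·♧█
?♠♧♧★♠·█
?♠·♧·♧♠█
?♧♧♢█·██
?·♧♧♧♢·█

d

??????██
??????██
♠♢♧♢♧♧██
♠♧♢♠·♧██
♠♧♧·★·██
♠·♧·♧♠██
♧♧♢█·███
·♧♧♧♢·██

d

?????███
?????███
♢♧♢♧♧███
♧♢♠·♧███
♧♧·♠★███
·♧·♧♠███
♧♢█·████
♧♧♧♢·███

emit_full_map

♠♢♧♢♧♧
♠♧♢♠·♧
♠♧♧·♠★
♠·♧·♧♠
♧♧♢█·█
·♧♧♧♢·

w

?????███
?????███
??·█·███
♢♧♢♧♧███
♧♢♠·★███
♧♧·♠·███
·♧·♧♠███
♧♢█·████

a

??????██
??????██
??█·█·██
♠♢♧♢♧♧██
♠♧♢♠★♧██
♠♧♧·♠·██
♠·♧·♧♠██
♧♧♢█·███

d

?????███
?????███
?█·█·███
♢♧♢♧♧███
♧♢♠·★███
♧♧·♠·███
·♧·♧♠███
♧♢█·████

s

?????███
?█·█·███
♢♧♢♧♧███
♧♢♠·♧███
♧♧·♠★███
·♧·♧♠███
♧♢█·████
♧♧♧♢·███

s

?█·█·███
♢♧♢♧♧███
♧♢♠·♧███
♧♧·♠·███
·♧·♧★███
♧♢█·████
♧♧♧♢·███
?????███

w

?????███
?█·█·███
♢♧♢♧♧███
♧♢♠·♧███
♧♧·♠★███
·♧·♧♠███
♧♢█·████
♧♧♧♢·███

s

?█·█·███
♢♧♢♧♧███
♧♢♠·♧███
♧♧·♠·███
·♧·♧★███
♧♢█·████
♧♧♧♢·███
?????███

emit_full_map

??█·█·
♠♢♧♢♧♧
♠♧♢♠·♧
♠♧♧·♠·
♠·♧·♧★
♧♧♢█·█
·♧♧♧♢·
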